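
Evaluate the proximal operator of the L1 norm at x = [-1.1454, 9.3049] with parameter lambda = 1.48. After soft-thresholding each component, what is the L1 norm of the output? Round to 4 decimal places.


Soft-thresholding with lambda = 1.48:
prox(-1.1454) = sign(-1.1454)*max(|-1.1454| - 1.48, 0) = 0.0
prox(9.3049) = sign(9.3049)*max(|9.3049| - 1.48, 0) = 7.8249
prox(x) = [0.0, 7.8249]
||prox(x)||_1 = 0.0 + 7.8249 = 7.8249


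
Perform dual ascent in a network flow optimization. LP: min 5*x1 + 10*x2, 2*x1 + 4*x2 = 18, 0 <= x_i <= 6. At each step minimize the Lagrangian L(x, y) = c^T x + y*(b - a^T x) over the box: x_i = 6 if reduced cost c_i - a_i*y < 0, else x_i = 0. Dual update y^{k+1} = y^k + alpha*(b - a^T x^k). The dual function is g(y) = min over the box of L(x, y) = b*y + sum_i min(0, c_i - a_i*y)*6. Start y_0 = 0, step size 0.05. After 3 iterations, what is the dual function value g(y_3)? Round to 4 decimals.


Dual ascent for LP: min 5*x1 + 10*x2, 2*x1 + 4*x2 = 18, 0 <= x_i <= 6
Step 1: y^k = 0.0, reduced costs: (5.0, 10.0)
  x^k = (0.0, 0.0), subgradient = b - a^T x = 18.0
  y^{k+1} = 0.0 + 0.05*18.0 = 0.9
Step 2: y^k = 0.9, reduced costs: (3.2, 6.4)
  x^k = (0.0, 0.0), subgradient = b - a^T x = 18.0
  y^{k+1} = 0.9 + 0.05*18.0 = 1.8
Step 3: y^k = 1.8, reduced costs: (1.4, 2.8)
  x^k = (0.0, 0.0), subgradient = b - a^T x = 18.0
  y^{k+1} = 1.8 + 0.05*18.0 = 2.7
Dual objective at y_3 = 2.7: reduced costs (-0.4, -0.8), box minimizer x = (6.0, 6.0)
g(y_3) = b*y + (c1 - a1*y)*x1 + (c2 - a2*y)*x2 = 18*2.7 + (-0.4)*6.0 + (-0.8)*6.0 = 48.6 - 2.4 - 4.8 = 41.4


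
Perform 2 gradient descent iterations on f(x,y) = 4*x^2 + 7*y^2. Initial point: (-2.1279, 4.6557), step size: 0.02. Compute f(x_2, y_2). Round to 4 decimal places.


Gradient descent on f(x,y) = 4*x^2 + 7*y^2.
Starting point: (-2.1279, 4.6557), alpha = 0.02
Step 1: grad_x = 2*4*-2.1279 = -17.0232, grad_y = 2*7*4.6557 = 65.1798
  x_1 = -2.1279 - 0.02*-17.0232 = -1.7874
  y_1 = 4.6557 - 0.02*65.1798 = 3.3521
Step 2: grad_x = 2*4*-1.7874 = -14.2995, grad_y = 2*7*3.3521 = 46.9295
  x_2 = -1.7874 - 0.02*-14.2995 = -1.5014
  y_2 = 3.3521 - 0.02*46.9295 = 2.4135
f(-1.5014, 2.4135) = 4*(-1.5014)^2 + 7*2.4135^2 = 49.7927


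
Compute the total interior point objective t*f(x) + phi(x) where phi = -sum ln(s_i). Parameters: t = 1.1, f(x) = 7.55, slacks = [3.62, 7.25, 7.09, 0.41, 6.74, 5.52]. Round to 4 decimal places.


Step 1: Compute log-barrier.
ln values: [1.2865, 1.981, 1.9587, -0.8916, 1.9081, 1.7084]
phi = -(1.2865 + 1.981 + 1.9587 - 0.8916 + 1.9081 + 1.7084) = -7.951
Step 2: Compute augmented objective.
t*f(x) = 1.1*7.55 = 8.305
Total = 8.305 - 7.951 = 0.354


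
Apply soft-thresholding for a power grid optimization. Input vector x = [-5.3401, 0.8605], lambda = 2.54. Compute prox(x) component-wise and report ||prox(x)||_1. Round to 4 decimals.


Soft-thresholding with lambda = 2.54:
prox(-5.3401) = sign(-5.3401)*max(|-5.3401| - 2.54, 0) = -2.8001
prox(0.8605) = sign(0.8605)*max(|0.8605| - 2.54, 0) = 0.0
prox(x) = [-2.8001, 0.0]
||prox(x)||_1 = 2.8001 + 0.0 = 2.8001


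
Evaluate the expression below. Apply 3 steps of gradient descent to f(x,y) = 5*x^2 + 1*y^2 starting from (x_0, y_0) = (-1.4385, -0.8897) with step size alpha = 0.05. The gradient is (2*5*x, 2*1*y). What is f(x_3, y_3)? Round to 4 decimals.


Gradient descent on f(x,y) = 5*x^2 + 1*y^2.
Starting point: (-1.4385, -0.8897), alpha = 0.05
Step 1: grad_x = 2*5*-1.4385 = -14.385, grad_y = 2*1*-0.8897 = -1.7794
  x_1 = -1.4385 - 0.05*-14.385 = -0.7193
  y_1 = -0.8897 - 0.05*-1.7794 = -0.8007
Step 2: grad_x = 2*5*-0.7193 = -7.1925, grad_y = 2*1*-0.8007 = -1.6015
  x_2 = -0.7193 - 0.05*-7.1925 = -0.3596
  y_2 = -0.8007 - 0.05*-1.6015 = -0.7207
Step 3: grad_x = 2*5*-0.3596 = -3.5963, grad_y = 2*1*-0.7207 = -1.4413
  x_3 = -0.3596 - 0.05*-3.5963 = -0.1798
  y_3 = -0.7207 - 0.05*-1.4413 = -0.6486
f(-0.1798, -0.6486) = 5*(-0.1798)^2 + 1*(-0.6486)^2 = 0.5823


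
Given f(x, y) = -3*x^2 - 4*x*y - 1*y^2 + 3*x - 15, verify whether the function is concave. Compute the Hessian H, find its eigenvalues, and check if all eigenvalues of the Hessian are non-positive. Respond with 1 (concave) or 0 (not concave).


The Hessian of f(x,y) = -3*x^2 - 4*x*y - 1*y^2 + 3*x - 15 is:
H = [[-6, -4], [-4, -2]]
Trace = -6 - 2 = -8
Determinant = -6*-2 - (-4)^2 = -4
Discriminant = (-8)^2 - 4*-4 = 80.0
Eigenvalues: lambda_1 = -8.4721, lambda_2 = 0.4721
The function is not concave.

0


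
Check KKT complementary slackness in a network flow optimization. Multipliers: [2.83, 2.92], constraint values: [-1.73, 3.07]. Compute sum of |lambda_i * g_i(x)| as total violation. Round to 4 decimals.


KKT complementary slackness check:
lambda_1 * g_1 = 2.83 * -1.73 = -4.8959
lambda_2 * g_2 = 2.92 * 3.07 = 8.9644
Total violation = 4.8959 + 8.9644 = 13.8603


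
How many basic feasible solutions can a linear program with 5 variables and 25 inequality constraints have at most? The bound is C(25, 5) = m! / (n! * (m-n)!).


Each vertex corresponds to some choice of n active constraints out of m, so the number of vertices is at most C(m, n) = m! / (n!(m-n)!).
m = 25, n = 5
Numerator: 25 * 24 * 23 * 22 * 21
Denominator: 5! = 120
C(25, 5) = 53130


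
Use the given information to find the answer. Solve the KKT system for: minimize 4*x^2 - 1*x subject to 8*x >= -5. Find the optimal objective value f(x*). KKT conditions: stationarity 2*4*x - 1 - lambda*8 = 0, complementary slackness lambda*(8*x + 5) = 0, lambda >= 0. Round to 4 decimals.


Step 1: Try lambda = 0 (constraint inactive).
Stationarity: 2*4*x - 1 = 0
x* = 1/(2*4) = 0.125
Check constraint: 8*0.125 = 1.0 >= -5 -- satisfied.
Step 2: Compute optimal value.
f(x*) = 4*0.125^2 - 1*0.125 = -0.0625


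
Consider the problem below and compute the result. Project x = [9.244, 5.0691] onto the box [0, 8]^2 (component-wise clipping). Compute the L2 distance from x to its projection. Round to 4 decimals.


Project each component onto [0, 8].
clip(9.244) = 8.0, clip(5.0691) = 5.0691
Projection = [8.0, 5.0691]
Squared diffs: [1.5475, 0.0]
Distance = sqrt(1.5475) = 1.244


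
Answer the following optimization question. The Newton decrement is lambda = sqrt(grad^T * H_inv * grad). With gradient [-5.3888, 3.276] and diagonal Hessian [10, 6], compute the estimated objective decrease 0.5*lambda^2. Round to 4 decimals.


Step 1: H is diagonal, so H^(-1) * g = [-0.5389, 0.546].
Step 2: g^T H^(-1) g = sum_i g_i^2 / H_ii
  = (-5.3888)^2/10 + (3.276)^2/6
  = 2.9039 + 1.7887 = 4.6926
Step 3: Objective decrease = 0.5 * g^T H^(-1) g = 2.3463


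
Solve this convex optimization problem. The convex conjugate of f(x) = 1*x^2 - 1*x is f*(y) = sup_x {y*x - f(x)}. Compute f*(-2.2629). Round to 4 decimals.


f*(y) = sup_x {y*x - a*x^2 - b*x} = sup_x {(y-b)*x - a*x^2}
FOC: (y - b) - 2a*x = 0 => x* = (y - b)/(2a)
x* = (-2.2629 + 1)/(2*1) = -0.6315
f*(-2.2629) = (y-b)^2/(4a) = (-2.2629 + 1)^2/(4*1)
= 1.5949/4 = 0.3987


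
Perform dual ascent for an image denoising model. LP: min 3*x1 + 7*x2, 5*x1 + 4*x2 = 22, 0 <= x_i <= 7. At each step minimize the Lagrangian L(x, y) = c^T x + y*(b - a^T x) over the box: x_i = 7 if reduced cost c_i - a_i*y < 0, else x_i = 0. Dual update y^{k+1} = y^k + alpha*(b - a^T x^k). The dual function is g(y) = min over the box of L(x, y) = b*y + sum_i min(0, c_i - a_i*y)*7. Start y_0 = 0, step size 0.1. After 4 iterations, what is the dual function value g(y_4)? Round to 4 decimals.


Dual ascent for LP: min 3*x1 + 7*x2, 5*x1 + 4*x2 = 22, 0 <= x_i <= 7
Step 1: y^k = 0.0, reduced costs: (3.0, 7.0)
  x^k = (0.0, 0.0), subgradient = b - a^T x = 22.0
  y^{k+1} = 0.0 + 0.1*22.0 = 2.2
Step 2: y^k = 2.2, reduced costs: (-8.0, -1.8)
  x^k = (7.0, 7.0), subgradient = b - a^T x = -41.0
  y^{k+1} = 2.2 + 0.1*-41.0 = -1.9
Step 3: y^k = -1.9, reduced costs: (12.5, 14.6)
  x^k = (0.0, 0.0), subgradient = b - a^T x = 22.0
  y^{k+1} = -1.9 + 0.1*22.0 = 0.3
Step 4: y^k = 0.3, reduced costs: (1.5, 5.8)
  x^k = (0.0, 0.0), subgradient = b - a^T x = 22.0
  y^{k+1} = 0.3 + 0.1*22.0 = 2.5
Dual objective at y_4 = 2.5: reduced costs (-9.5, -3.0), box minimizer x = (7.0, 7.0)
g(y_4) = b*y + (c1 - a1*y)*x1 + (c2 - a2*y)*x2 = 22*2.5 + (-9.5)*7.0 + (-3.0)*7.0 = 55.0 - 66.5 - 21.0 = -32.5


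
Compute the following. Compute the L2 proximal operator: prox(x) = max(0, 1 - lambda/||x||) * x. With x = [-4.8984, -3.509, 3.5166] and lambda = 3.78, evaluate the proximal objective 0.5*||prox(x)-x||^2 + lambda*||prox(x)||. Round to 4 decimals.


Step 1: Compute ||x||.
||x|| = 6.9767
Step 2: Compute scaling factor.
scale = max(0, 1 - 3.78/6.9767) = 0.4582
Step 3: prox(x) = [-2.2444, -1.6078, 1.6113]
||prox(x)|| = 3.1967
Step 4: Proximal objective.
0.5*||prox-x||^2 = 7.1442
lambda*||prox|| = 12.0835
Total = 19.2276


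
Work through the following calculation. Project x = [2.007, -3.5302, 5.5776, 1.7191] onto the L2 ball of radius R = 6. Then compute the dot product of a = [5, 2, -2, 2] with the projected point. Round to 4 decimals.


Step 1: Compute ||x|| (intermediates to 6 decimals).
||x|| = sqrt(2.007^2 + (-3.5302)^2 + 5.5776^2 + 1.7191^2) = 7.110224
Step 2: Project.
Since ||x|| > R, scale = R/||x|| = 6/7.110224 = 0.843855, proj(x) = scale * x
proj(x) = [1.693617, -2.978977, 4.706686, 1.450671]
Step 3: Dot product.
a^T * proj(x) = 5*1.693617 + 2*(-2.978977) - 2*4.706686 + 2*1.450671 = -4.0019


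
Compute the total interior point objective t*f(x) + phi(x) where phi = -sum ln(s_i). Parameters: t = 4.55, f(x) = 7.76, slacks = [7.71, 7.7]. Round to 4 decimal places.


Step 1: Compute log-barrier.
ln values: [2.0425, 2.0412]
phi = -(2.0425 + 2.0412) = -4.0837
Step 2: Compute augmented objective.
t*f(x) = 4.55*7.76 = 35.308
Total = 35.308 - 4.0837 = 31.2243


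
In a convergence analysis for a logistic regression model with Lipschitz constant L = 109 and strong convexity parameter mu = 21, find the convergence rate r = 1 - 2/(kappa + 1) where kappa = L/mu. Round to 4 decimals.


Step 1: Compute the condition number.
kappa = L/mu = 109/21 = 5.1905
Step 2: Compute the convergence rate.
r = 1 - 2/(kappa + 1) = 1 - 2*mu/(L + mu) = (L - mu)/(L + mu) = 88/130 = 0.6769


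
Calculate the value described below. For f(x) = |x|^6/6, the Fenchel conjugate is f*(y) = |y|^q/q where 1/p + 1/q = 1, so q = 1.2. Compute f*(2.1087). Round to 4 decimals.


The conjugate exponent q satisfies 1/p + 1/q = 1.
p = 6, so q = 6/(6 - 1) = 1.2
|y|^q = 2.1087^1.2 = 2.448
f*(2.1087) = 2.448 / 1.2 = 2.04


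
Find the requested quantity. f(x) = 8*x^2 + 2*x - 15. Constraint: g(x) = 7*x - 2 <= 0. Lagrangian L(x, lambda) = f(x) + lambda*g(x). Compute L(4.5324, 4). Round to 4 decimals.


Step 1: Evaluate f(x).
f(4.5324) = 8*4.5324^2 + 2*4.5324 - 15 = 158.406
Step 2: Evaluate g(x).
g(4.5324) = 7*4.5324 - 2 = 29.7268
Step 3: Compute Lagrangian.
L = 158.406 + 4*29.7268 = 277.3132


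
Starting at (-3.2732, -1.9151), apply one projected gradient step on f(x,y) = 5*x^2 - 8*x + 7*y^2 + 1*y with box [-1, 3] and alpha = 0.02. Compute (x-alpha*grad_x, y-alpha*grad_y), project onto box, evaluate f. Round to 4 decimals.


Step 1: Compute gradient at (-3.2732, -1.9151).
grad_x = 2*5*-3.2732 - 8 = -40.732
grad_y = 2*7*-1.9151 + 1 = -25.8114
Step 2: Gradient step.
x_raw = -3.2732 - 0.02*-40.732 = -2.4586
y_raw = -1.9151 - 0.02*-25.8114 = -1.3989
Step 3: Project onto [-1, 3].
x_proj = clip(-2.4586) = -1.0
y_proj = clip(-1.3989) = -1.0
Step 4: Evaluate f.
f(-1.0, -1.0) = 19.0


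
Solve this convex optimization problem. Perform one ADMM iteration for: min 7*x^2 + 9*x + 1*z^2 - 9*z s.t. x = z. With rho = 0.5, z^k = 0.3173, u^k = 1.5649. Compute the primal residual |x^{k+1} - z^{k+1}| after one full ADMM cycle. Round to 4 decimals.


ADMM iteration with rho = 0.5, z^k = 0.3173, u^k = 1.5649
Step 1: x-update.
Minimize 7*x^2 + 9*x + (0.5/2)*(x - 0.3173 + 1.5649)^2
FOC: (2*7 + 0.5)*x = -9 + 0.5*(0.3173 - 1.5649)
x^{k+1} = -0.6637
Step 2: z-update.
Minimize 1*z^2 - 9*z + (0.5/2)*(-0.6637 - z + 1.5649)^2
FOC: (2*1 + 0.5)*z = 9 + 0.5*(-0.6637 + 1.5649)
z^{k+1} = 3.7802
Step 3: u-update.
u^{k+1} = 1.5649 - 0.6637 - 3.7802 = -2.879
Step 4: Primal residual = |-0.6637 - 3.7802| = 4.4439


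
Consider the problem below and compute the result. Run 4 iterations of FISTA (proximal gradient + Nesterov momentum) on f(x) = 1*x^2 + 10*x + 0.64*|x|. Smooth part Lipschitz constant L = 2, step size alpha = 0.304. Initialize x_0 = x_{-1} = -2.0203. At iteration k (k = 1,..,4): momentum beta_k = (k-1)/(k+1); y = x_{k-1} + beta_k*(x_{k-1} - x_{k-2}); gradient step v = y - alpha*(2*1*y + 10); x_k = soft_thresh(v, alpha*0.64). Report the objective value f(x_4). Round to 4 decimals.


FISTA on f(x) = 1*x^2 + 10*x + 0.64*|x|
L = 2, alpha = 0.304
Iteration 1: beta = 0.0, y = -2.0203 + 0.0*(-2.0203 + 2.0203) = -2.0203
  grad(y) = 5.9594, v = y - alpha*grad = -3.832
  prox(v) = soft_thresh(-3.832, 0.1946) = -3.6374
Iteration 2: beta = 0.3333, y = -3.6374 + 0.3333*(-3.6374 + 2.0203) = -4.1764
  grad(y) = 1.6471, v = y - alpha*grad = -4.6772
  prox(v) = soft_thresh(-4.6772, 0.1946) = -4.4826
Iteration 3: beta = 0.5, y = -4.4826 + 0.5*(-4.4826 + 3.6374) = -4.9052
  grad(y) = 0.1896, v = y - alpha*grad = -4.9628
  prox(v) = soft_thresh(-4.9628, 0.1946) = -4.7683
Iteration 4: beta = 0.6, y = -4.7683 + 0.6*(-4.7683 + 4.4826) = -4.9397
  grad(y) = 0.1206, v = y - alpha*grad = -4.9764
  prox(v) = soft_thresh(-4.9764, 0.1946) = -4.7818
f(x_4) = 1*(-4.7818)^2 + 10*(-4.7818) + 0.64*|-4.7818| = -21.892


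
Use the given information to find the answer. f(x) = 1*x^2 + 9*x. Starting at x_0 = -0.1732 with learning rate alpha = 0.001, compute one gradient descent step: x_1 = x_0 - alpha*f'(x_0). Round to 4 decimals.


We compute the gradient at x_0 and apply the update.
f'(x) = 2*x + 9
f'(-0.1732) = 2*-0.1732 + 9 = 8.6536
x_1 = -0.1732 - 0.001*8.6536 = -0.1819


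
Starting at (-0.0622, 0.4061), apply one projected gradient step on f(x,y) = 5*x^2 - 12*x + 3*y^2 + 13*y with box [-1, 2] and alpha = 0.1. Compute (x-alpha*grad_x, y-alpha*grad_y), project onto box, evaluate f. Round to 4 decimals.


Step 1: Compute gradient at (-0.0622, 0.4061).
grad_x = 2*5*-0.0622 - 12 = -12.622
grad_y = 2*3*0.4061 + 13 = 15.4366
Step 2: Gradient step.
x_raw = -0.0622 - 0.1*-12.622 = 1.2
y_raw = 0.4061 - 0.1*15.4366 = -1.1376
Step 3: Project onto [-1, 2].
x_proj = clip(1.2) = 1.2
y_proj = clip(-1.1376) = -1.0
Step 4: Evaluate f.
f(1.2, -1.0) = -17.2


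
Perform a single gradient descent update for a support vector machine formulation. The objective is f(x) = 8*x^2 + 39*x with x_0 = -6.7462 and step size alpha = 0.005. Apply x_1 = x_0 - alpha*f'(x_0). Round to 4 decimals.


We compute the gradient at x_0 and apply the update.
f'(x) = 16*x + 39
f'(-6.7462) = 16*-6.7462 + 39 = -68.9392
x_1 = -6.7462 - 0.005*-68.9392 = -6.4015


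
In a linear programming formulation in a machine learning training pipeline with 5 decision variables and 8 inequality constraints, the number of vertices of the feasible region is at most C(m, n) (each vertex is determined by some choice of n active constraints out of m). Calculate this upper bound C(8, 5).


Each vertex corresponds to some choice of n active constraints out of m, so the number of vertices is at most C(m, n) = m! / (n!(m-n)!).
m = 8, n = 5
Numerator: 8 * 7 * 6 * 5 * 4
Denominator: 5! = 120
C(8, 5) = 56


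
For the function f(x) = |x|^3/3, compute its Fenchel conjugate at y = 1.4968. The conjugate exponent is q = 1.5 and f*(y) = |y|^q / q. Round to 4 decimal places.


The conjugate exponent q satisfies 1/p + 1/q = 1.
p = 3, so q = 3/(3 - 1) = 1.5
|y|^q = 1.4968^1.5 = 1.8312
f*(1.4968) = 1.8312 / 1.5 = 1.2208


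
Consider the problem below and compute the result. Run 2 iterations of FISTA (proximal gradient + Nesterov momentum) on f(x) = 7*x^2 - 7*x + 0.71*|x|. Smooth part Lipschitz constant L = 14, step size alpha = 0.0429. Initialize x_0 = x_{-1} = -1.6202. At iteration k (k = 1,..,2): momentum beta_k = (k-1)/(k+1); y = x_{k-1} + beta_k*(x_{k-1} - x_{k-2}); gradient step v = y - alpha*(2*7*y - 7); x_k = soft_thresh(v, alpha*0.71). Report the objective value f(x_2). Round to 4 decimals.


FISTA on f(x) = 7*x^2 - 7*x + 0.71*|x|
L = 14, alpha = 0.0429
Iteration 1: beta = 0.0, y = -1.6202 + 0.0*(-1.6202 + 1.6202) = -1.6202
  grad(y) = -29.6828, v = y - alpha*grad = -0.3468
  prox(v) = soft_thresh(-0.3468, 0.0305) = -0.3163
Iteration 2: beta = 0.3333, y = -0.3163 + 0.3333*(-0.3163 + 1.6202) = 0.1183
  grad(y) = -5.3442, v = y - alpha*grad = 0.3475
  prox(v) = soft_thresh(0.3475, 0.0305) = 0.3171
f(x_2) = 7*0.3171^2 - 7*0.3171 + 0.71*|0.3171| = -1.2907


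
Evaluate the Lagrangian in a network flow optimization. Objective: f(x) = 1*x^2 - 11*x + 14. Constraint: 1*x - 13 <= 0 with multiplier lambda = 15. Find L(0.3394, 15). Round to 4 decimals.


Step 1: Evaluate f(x).
f(0.3394) = 1*0.3394^2 - 11*0.3394 + 14 = 10.3818
Step 2: Evaluate g(x).
g(0.3394) = 1*0.3394 - 13 = -12.6606
Step 3: Compute Lagrangian.
L = 10.3818 + 15*-12.6606 = -179.5272


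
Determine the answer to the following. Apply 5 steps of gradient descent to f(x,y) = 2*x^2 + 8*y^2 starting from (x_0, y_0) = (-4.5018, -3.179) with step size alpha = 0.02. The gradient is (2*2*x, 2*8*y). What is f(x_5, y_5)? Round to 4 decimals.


Gradient descent on f(x,y) = 2*x^2 + 8*y^2.
Starting point: (-4.5018, -3.179), alpha = 0.02
Step 1: grad_x = 2*2*-4.5018 = -18.0072, grad_y = 2*8*-3.179 = -50.864
  x_1 = -4.5018 - 0.02*-18.0072 = -4.1417
  y_1 = -3.179 - 0.02*-50.864 = -2.1617
Step 2: grad_x = 2*2*-4.1417 = -16.5666, grad_y = 2*8*-2.1617 = -34.5875
  x_2 = -4.1417 - 0.02*-16.5666 = -3.8103
  y_2 = -2.1617 - 0.02*-34.5875 = -1.47
Step 3: grad_x = 2*2*-3.8103 = -15.2413, grad_y = 2*8*-1.47 = -23.5195
  x_3 = -3.8103 - 0.02*-15.2413 = -3.5055
  y_3 = -1.47 - 0.02*-23.5195 = -0.9996
Step 4: grad_x = 2*2*-3.5055 = -14.022, grad_y = 2*8*-0.9996 = -15.9933
  x_4 = -3.5055 - 0.02*-14.022 = -3.2251
  y_4 = -0.9996 - 0.02*-15.9933 = -0.6797
Step 5: grad_x = 2*2*-3.2251 = -12.9002, grad_y = 2*8*-0.6797 = -10.8754
  x_5 = -3.2251 - 0.02*-12.9002 = -2.9671
  y_5 = -0.6797 - 0.02*-10.8754 = -0.4622
f(-2.9671, -0.4622) = 2*(-2.9671)^2 + 8*(-0.4622)^2 = 19.3159


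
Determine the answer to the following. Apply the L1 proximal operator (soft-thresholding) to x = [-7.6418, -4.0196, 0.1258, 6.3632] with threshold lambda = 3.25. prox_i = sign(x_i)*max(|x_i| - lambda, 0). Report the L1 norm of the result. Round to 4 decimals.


Soft-thresholding with lambda = 3.25:
prox(-7.6418) = sign(-7.6418)*max(|-7.6418| - 3.25, 0) = -4.3918
prox(-4.0196) = sign(-4.0196)*max(|-4.0196| - 3.25, 0) = -0.7696
prox(0.1258) = sign(0.1258)*max(|0.1258| - 3.25, 0) = 0.0
prox(6.3632) = sign(6.3632)*max(|6.3632| - 3.25, 0) = 3.1132
prox(x) = [-4.3918, -0.7696, 0.0, 3.1132]
||prox(x)||_1 = 4.3918 + 0.7696 + 0.0 + 3.1132 = 8.2746


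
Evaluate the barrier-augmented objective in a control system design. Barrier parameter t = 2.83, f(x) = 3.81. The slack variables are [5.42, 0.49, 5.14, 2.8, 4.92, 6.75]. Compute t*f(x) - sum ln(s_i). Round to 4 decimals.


Step 1: Compute log-barrier.
ln values: [1.6901, -0.7133, 1.6371, 1.0296, 1.5933, 1.9095]
phi = -(1.6901 - 0.7133 + 1.6371 + 1.0296 + 1.5933 + 1.9095) = -7.1463
Step 2: Compute augmented objective.
t*f(x) = 2.83*3.81 = 10.7823
Total = 10.7823 - 7.1463 = 3.636


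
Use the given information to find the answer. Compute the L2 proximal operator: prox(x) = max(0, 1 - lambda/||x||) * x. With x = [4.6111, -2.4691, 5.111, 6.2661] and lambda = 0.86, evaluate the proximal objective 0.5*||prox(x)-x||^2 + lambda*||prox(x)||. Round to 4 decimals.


Step 1: Compute ||x||.
||x|| = 9.6304
Step 2: Compute scaling factor.
scale = max(0, 1 - 0.86/9.6304) = 0.9107
Step 3: prox(x) = [4.1993, -2.2486, 4.6546, 5.7065]
||prox(x)|| = 8.7704
Step 4: Proximal objective.
0.5*||prox-x||^2 = 0.3698
lambda*||prox|| = 7.5425
Total = 7.9124


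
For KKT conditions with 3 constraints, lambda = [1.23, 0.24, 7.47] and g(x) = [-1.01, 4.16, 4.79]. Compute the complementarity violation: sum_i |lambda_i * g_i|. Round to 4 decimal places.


KKT complementary slackness check:
lambda_1 * g_1 = 1.23 * -1.01 = -1.2423
lambda_2 * g_2 = 0.24 * 4.16 = 0.9984
lambda_3 * g_3 = 7.47 * 4.79 = 35.7813
Total violation = 1.2423 + 0.9984 + 35.7813 = 38.022


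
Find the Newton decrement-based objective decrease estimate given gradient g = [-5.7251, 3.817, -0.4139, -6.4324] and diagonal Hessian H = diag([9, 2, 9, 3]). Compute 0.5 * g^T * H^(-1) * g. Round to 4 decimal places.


Step 1: H is diagonal, so H^(-1) * g = [-0.6361, 1.9085, -0.046, -2.1441].
Step 2: g^T H^(-1) g = sum_i g_i^2 / H_ii
  = (-5.7251)^2/9 + (3.817)^2/2 + (-0.4139)^2/9 + (-6.4324)^2/3
  = 3.6419 + 7.2847 + 0.019 + 13.7919 = 24.7376
Step 3: Objective decrease = 0.5 * g^T H^(-1) g = 12.3688


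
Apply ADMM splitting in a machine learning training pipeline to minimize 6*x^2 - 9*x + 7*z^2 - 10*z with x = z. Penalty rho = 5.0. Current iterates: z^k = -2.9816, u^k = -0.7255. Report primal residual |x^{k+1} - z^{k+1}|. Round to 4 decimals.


ADMM iteration with rho = 5.0, z^k = -2.9816, u^k = -0.7255
Step 1: x-update.
Minimize 6*x^2 - 9*x + (5.0/2)*(x + 2.9816 - 0.7255)^2
FOC: (2*6 + 5.0)*x = 9 + 5.0*(-2.9816 + 0.7255)
x^{k+1} = -0.1341
Step 2: z-update.
Minimize 7*z^2 - 10*z + (5.0/2)*(-0.1341 - z - 0.7255)^2
FOC: (2*7 + 5.0)*z = 10 + 5.0*(-0.1341 - 0.7255)
z^{k+1} = 0.3001
Step 3: u-update.
u^{k+1} = -0.7255 - 0.1341 - 0.3001 = -1.1597
Step 4: Primal residual = |-0.1341 - 0.3001| = 0.4342


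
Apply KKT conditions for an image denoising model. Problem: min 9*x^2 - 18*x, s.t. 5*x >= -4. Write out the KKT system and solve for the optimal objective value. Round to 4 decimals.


Step 1: Try lambda = 0 (constraint inactive).
Stationarity: 2*9*x - 18 = 0
x* = 18/(2*9) = 1.0
Check constraint: 5*1.0 = 5.0 >= -4 -- satisfied.
Step 2: Compute optimal value.
f(x*) = 9*1.0^2 - 18*1.0 = -9.0


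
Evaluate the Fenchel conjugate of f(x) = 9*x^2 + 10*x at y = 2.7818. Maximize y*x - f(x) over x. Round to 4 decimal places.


f*(y) = sup_x {y*x - a*x^2 - b*x} = sup_x {(y-b)*x - a*x^2}
FOC: (y - b) - 2a*x = 0 => x* = (y - b)/(2a)
x* = (2.7818 - 10)/(2*9) = -0.401
f*(2.7818) = (y-b)^2/(4a) = (2.7818 - 10)^2/(4*9)
= 52.1024/36 = 1.4473


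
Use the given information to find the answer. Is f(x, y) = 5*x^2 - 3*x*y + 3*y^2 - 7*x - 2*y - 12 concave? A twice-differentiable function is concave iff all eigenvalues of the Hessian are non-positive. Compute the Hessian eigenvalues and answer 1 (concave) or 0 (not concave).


The Hessian of f(x,y) = 5*x^2 - 3*x*y + 3*y^2 - 7*x - 2*y - 12 is:
H = [[10, -3], [-3, 6]]
Trace = 10 + 6 = 16
Determinant = 10*6 - (-3)^2 = 51
Discriminant = (16)^2 - 4*51 = 52.0
Eigenvalues: lambda_1 = 4.3944, lambda_2 = 11.6056
The function is not concave.

0


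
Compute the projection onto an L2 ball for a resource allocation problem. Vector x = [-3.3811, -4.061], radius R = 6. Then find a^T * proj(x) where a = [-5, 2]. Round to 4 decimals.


Step 1: Compute ||x|| (intermediates to 6 decimals).
||x|| = sqrt((-3.3811)^2 + (-4.061)^2) = 5.284275
Step 2: Project.
Since ||x|| <= R, proj = x (no scaling needed).
proj(x) = [-3.3811, -4.061]
Step 3: Dot product.
a^T * proj(x) = -5*(-3.3811) + 2*(-4.061) = 8.7835


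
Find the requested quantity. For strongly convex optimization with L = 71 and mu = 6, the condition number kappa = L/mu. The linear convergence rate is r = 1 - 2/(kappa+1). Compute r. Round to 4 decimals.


Step 1: Compute the condition number.
kappa = L/mu = 71/6 = 11.8333
Step 2: Compute the convergence rate.
r = 1 - 2/(kappa + 1) = 1 - 2*mu/(L + mu) = (L - mu)/(L + mu) = 65/77 = 0.8442


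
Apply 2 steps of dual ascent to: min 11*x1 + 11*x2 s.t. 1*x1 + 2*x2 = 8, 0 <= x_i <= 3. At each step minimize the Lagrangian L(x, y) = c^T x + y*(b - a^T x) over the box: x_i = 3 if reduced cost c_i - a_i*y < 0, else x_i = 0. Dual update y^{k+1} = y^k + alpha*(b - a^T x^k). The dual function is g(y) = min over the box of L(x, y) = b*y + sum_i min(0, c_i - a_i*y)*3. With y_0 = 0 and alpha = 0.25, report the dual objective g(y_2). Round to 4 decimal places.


Dual ascent for LP: min 11*x1 + 11*x2, 1*x1 + 2*x2 = 8, 0 <= x_i <= 3
Step 1: y^k = 0.0, reduced costs: (11.0, 11.0)
  x^k = (0.0, 0.0), subgradient = b - a^T x = 8.0
  y^{k+1} = 0.0 + 0.25*8.0 = 2.0
Step 2: y^k = 2.0, reduced costs: (9.0, 7.0)
  x^k = (0.0, 0.0), subgradient = b - a^T x = 8.0
  y^{k+1} = 2.0 + 0.25*8.0 = 4.0
Dual objective at y_2 = 4.0: reduced costs (7.0, 3.0), box minimizer x = (0.0, 0.0)
g(y_2) = b*y + (c1 - a1*y)*x1 + (c2 - a2*y)*x2 = 8*4.0 + 7.0*0.0 + 3.0*0.0 = 32.0 + 0.0 + 0.0 = 32.0


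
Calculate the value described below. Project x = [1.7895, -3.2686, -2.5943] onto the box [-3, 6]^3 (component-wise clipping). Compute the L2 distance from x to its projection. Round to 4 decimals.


Project each component onto [-3, 6].
clip(1.7895) = 1.7895, clip(-3.2686) = -3.0, clip(-2.5943) = -2.5943
Projection = [1.7895, -3.0, -2.5943]
Squared diffs: [0.0, 0.0721, 0.0]
Distance = sqrt(0.0721) = 0.2686


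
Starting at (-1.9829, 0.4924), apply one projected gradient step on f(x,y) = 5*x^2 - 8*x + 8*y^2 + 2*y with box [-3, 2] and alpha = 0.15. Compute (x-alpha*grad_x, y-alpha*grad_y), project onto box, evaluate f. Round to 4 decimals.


Step 1: Compute gradient at (-1.9829, 0.4924).
grad_x = 2*5*-1.9829 - 8 = -27.829
grad_y = 2*8*0.4924 + 2 = 9.8784
Step 2: Gradient step.
x_raw = -1.9829 - 0.15*-27.829 = 2.1915
y_raw = 0.4924 - 0.15*9.8784 = -0.9894
Step 3: Project onto [-3, 2].
x_proj = clip(2.1915) = 2.0
y_proj = clip(-0.9894) = -0.9894
Step 4: Evaluate f.
f(2.0, -0.9894) = 9.8519


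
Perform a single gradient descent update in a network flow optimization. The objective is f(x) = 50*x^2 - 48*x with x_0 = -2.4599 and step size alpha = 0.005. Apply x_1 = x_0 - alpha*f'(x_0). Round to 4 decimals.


We compute the gradient at x_0 and apply the update.
f'(x) = 100*x - 48
f'(-2.4599) = 100*-2.4599 - 48 = -293.99
x_1 = -2.4599 - 0.005*-293.99 = -0.99


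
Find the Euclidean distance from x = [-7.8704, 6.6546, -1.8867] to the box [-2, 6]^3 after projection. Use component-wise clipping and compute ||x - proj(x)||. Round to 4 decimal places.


Project each component onto [-2, 6].
clip(-7.8704) = -2.0, clip(6.6546) = 6.0, clip(-1.8867) = -1.8867
Projection = [-2.0, 6.0, -1.8867]
Squared diffs: [34.4616, 0.4285, 0.0]
Distance = sqrt(34.8901) = 5.9068


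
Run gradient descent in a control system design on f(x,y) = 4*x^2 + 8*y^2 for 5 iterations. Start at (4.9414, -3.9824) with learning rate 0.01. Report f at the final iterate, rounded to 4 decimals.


Gradient descent on f(x,y) = 4*x^2 + 8*y^2.
Starting point: (4.9414, -3.9824), alpha = 0.01
Step 1: grad_x = 2*4*4.9414 = 39.5312, grad_y = 2*8*-3.9824 = -63.7184
  x_1 = 4.9414 - 0.01*39.5312 = 4.5461
  y_1 = -3.9824 - 0.01*-63.7184 = -3.3452
Step 2: grad_x = 2*4*4.5461 = 36.3687, grad_y = 2*8*-3.3452 = -53.5235
  x_2 = 4.5461 - 0.01*36.3687 = 4.1824
  y_2 = -3.3452 - 0.01*-53.5235 = -2.81
Step 3: grad_x = 2*4*4.1824 = 33.4592, grad_y = 2*8*-2.81 = -44.9597
  x_3 = 4.1824 - 0.01*33.4592 = 3.8478
  y_3 = -2.81 - 0.01*-44.9597 = -2.3604
Step 4: grad_x = 2*4*3.8478 = 30.7825, grad_y = 2*8*-2.3604 = -37.7662
  x_4 = 3.8478 - 0.01*30.7825 = 3.54
  y_4 = -2.3604 - 0.01*-37.7662 = -1.9827
Step 5: grad_x = 2*4*3.54 = 28.3199, grad_y = 2*8*-1.9827 = -31.7236
  x_5 = 3.54 - 0.01*28.3199 = 3.2568
  y_5 = -1.9827 - 0.01*-31.7236 = -1.6655
f(3.2568, -1.6655) = 4*3.2568^2 + 8*(-1.6655)^2 = 64.6174


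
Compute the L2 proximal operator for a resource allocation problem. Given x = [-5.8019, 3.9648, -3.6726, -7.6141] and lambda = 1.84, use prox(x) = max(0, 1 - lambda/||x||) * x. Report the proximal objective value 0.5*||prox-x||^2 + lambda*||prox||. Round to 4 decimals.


Step 1: Compute ||x||.
||x|| = 10.9929
Step 2: Compute scaling factor.
scale = max(0, 1 - 1.84/10.9929) = 0.8326
Step 3: prox(x) = [-4.8308, 3.3012, -3.0579, -6.3396]
||prox(x)|| = 9.1529
Step 4: Proximal objective.
0.5*||prox-x||^2 = 1.6928
lambda*||prox|| = 16.8413
Total = 18.5342


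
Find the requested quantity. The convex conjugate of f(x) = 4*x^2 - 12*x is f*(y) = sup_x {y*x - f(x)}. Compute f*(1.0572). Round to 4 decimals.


f*(y) = sup_x {y*x - a*x^2 - b*x} = sup_x {(y-b)*x - a*x^2}
FOC: (y - b) - 2a*x = 0 => x* = (y - b)/(2a)
x* = (1.0572 + 12)/(2*4) = 1.6322
f*(1.0572) = (y-b)^2/(4a) = (1.0572 + 12)^2/(4*4)
= 170.4905/16 = 10.6557


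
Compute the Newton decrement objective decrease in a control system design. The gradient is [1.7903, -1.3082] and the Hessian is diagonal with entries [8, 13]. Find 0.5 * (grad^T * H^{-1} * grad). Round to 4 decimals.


Step 1: H is diagonal, so H^(-1) * g = [0.2238, -0.1006].
Step 2: g^T H^(-1) g = sum_i g_i^2 / H_ii
  = (1.7903)^2/8 + (-1.3082)^2/13
  = 0.4006 + 0.1316 = 0.5323
Step 3: Objective decrease = 0.5 * g^T H^(-1) g = 0.2661


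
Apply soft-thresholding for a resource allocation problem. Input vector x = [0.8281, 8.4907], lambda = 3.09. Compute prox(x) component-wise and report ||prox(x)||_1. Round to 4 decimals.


Soft-thresholding with lambda = 3.09:
prox(0.8281) = sign(0.8281)*max(|0.8281| - 3.09, 0) = 0.0
prox(8.4907) = sign(8.4907)*max(|8.4907| - 3.09, 0) = 5.4007
prox(x) = [0.0, 5.4007]
||prox(x)||_1 = 0.0 + 5.4007 = 5.4007


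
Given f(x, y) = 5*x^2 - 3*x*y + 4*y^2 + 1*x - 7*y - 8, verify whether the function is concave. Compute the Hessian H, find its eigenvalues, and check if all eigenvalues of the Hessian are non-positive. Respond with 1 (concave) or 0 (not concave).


The Hessian of f(x,y) = 5*x^2 - 3*x*y + 4*y^2 + 1*x - 7*y - 8 is:
H = [[10, -3], [-3, 8]]
Trace = 10 + 8 = 18
Determinant = 10*8 - (-3)^2 = 71
Discriminant = (18)^2 - 4*71 = 40.0
Eigenvalues: lambda_1 = 5.8377, lambda_2 = 12.1623
The function is not concave.

0


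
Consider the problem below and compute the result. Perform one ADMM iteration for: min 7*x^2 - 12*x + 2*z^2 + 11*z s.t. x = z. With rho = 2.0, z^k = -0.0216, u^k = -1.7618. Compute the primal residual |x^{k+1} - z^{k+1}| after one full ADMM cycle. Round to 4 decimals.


ADMM iteration with rho = 2.0, z^k = -0.0216, u^k = -1.7618
Step 1: x-update.
Minimize 7*x^2 - 12*x + (2.0/2)*(x + 0.0216 - 1.7618)^2
FOC: (2*7 + 2.0)*x = 12 + 2.0*(-0.0216 + 1.7618)
x^{k+1} = 0.9675
Step 2: z-update.
Minimize 2*z^2 + 11*z + (2.0/2)*(0.9675 - z - 1.7618)^2
FOC: (2*2 + 2.0)*z = -11 + 2.0*(0.9675 - 1.7618)
z^{k+1} = -2.0981
Step 3: u-update.
u^{k+1} = -1.7618 + 0.9675 + 2.0981 = 1.3038
Step 4: Primal residual = |0.9675 + 2.0981| = 3.0656


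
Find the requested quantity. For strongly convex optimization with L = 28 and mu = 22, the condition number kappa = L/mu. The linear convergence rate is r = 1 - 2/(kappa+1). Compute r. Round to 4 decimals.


Step 1: Compute the condition number.
kappa = L/mu = 28/22 = 1.2727
Step 2: Compute the convergence rate.
r = 1 - 2/(kappa + 1) = 1 - 2*mu/(L + mu) = (L - mu)/(L + mu) = 6/50 = 0.12


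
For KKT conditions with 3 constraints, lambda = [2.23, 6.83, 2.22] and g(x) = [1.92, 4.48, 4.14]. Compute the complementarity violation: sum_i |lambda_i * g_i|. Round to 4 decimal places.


KKT complementary slackness check:
lambda_1 * g_1 = 2.23 * 1.92 = 4.2816
lambda_2 * g_2 = 6.83 * 4.48 = 30.5984
lambda_3 * g_3 = 2.22 * 4.14 = 9.1908
Total violation = 4.2816 + 30.5984 + 9.1908 = 44.0708


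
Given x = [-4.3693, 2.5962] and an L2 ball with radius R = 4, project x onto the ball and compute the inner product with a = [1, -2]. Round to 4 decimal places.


Step 1: Compute ||x|| (intermediates to 6 decimals).
||x|| = sqrt((-4.3693)^2 + 2.5962^2) = 5.082424
Step 2: Project.
Since ||x|| > R, scale = R/||x|| = 4/5.082424 = 0.787026, proj(x) = scale * x
proj(x) = [-3.438753, 2.043277]
Step 3: Dot product.
a^T * proj(x) = 1*(-3.438753) - 2*2.043277 = -7.5253


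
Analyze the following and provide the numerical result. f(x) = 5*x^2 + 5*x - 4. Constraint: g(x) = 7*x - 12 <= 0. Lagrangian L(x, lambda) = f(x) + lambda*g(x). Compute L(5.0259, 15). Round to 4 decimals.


Step 1: Evaluate f(x).
f(5.0259) = 5*5.0259^2 + 5*5.0259 - 4 = 147.4279
Step 2: Evaluate g(x).
g(5.0259) = 7*5.0259 - 12 = 23.1813
Step 3: Compute Lagrangian.
L = 147.4279 + 15*23.1813 = 495.1474


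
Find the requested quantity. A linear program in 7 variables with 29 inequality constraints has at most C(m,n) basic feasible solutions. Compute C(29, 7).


Each vertex corresponds to some choice of n active constraints out of m, so the number of vertices is at most C(m, n) = m! / (n!(m-n)!).
m = 29, n = 7
Numerator: 29 * 28 * 27 * 26 * 25 * 24 * 23
Denominator: 7! = 5040
C(29, 7) = 1560780


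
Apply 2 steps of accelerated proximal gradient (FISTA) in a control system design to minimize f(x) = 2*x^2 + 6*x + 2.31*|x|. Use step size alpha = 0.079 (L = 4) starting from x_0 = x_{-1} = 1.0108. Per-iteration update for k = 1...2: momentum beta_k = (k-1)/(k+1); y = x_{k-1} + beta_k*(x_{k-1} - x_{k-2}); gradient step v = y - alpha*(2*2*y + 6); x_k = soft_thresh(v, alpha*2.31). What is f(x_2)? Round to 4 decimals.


FISTA on f(x) = 2*x^2 + 6*x + 2.31*|x|
L = 4, alpha = 0.079
Iteration 1: beta = 0.0, y = 1.0108 + 0.0*(1.0108 - 1.0108) = 1.0108
  grad(y) = 10.0432, v = y - alpha*grad = 0.2174
  prox(v) = soft_thresh(0.2174, 0.1825) = 0.0349
Iteration 2: beta = 0.3333, y = 0.0349 + 0.3333*(0.0349 - 1.0108) = -0.2904
  grad(y) = 4.8384, v = y - alpha*grad = -0.6726
  prox(v) = soft_thresh(-0.6726, 0.1825) = -0.4901
f(x_2) = 2*(-0.4901)^2 + 6*(-0.4901) + 2.31*|-0.4901| = -1.3282


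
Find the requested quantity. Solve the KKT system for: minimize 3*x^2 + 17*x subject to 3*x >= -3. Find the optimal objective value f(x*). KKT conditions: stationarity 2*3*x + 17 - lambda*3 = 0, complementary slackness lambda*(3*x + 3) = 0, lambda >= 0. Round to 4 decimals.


Step 1: Try lambda = 0 (constraint inactive).
x_unc = -17/(2*3) = -2.8333
Check: 3*-2.8333 = -8.4999 < -3 -- violated!
Step 2: Constraint must be active: 3*x = -3
x* = -3/3 = -1.0
lambda = (2*3*(-1.0) + 17)/3 = 3.6667
Step 3: Compute optimal value.
f(x*) = 3*(-1.0)^2 + 17*(-1.0) = -14.0


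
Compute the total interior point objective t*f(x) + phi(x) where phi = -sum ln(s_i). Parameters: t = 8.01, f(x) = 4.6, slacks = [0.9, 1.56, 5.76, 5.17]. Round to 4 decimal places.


Step 1: Compute log-barrier.
ln values: [-0.1054, 0.4447, 1.7509, 1.6429]
phi = -(-0.1054 + 0.4447 + 1.7509 + 1.6429) = -3.7331
Step 2: Compute augmented objective.
t*f(x) = 8.01*4.6 = 36.846
Total = 36.846 - 3.7331 = 33.1129


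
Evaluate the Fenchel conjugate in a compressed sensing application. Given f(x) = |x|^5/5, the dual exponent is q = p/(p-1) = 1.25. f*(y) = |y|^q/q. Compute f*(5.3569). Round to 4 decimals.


The conjugate exponent q satisfies 1/p + 1/q = 1.
p = 5, so q = 5/(5 - 1) = 1.25
|y|^q = 5.3569^1.25 = 8.1497
f*(5.3569) = 8.1497 / 1.25 = 6.5198


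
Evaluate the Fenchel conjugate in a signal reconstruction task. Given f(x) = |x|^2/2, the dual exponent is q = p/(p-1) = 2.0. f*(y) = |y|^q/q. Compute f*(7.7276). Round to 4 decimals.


The conjugate exponent q satisfies 1/p + 1/q = 1.
p = 2, so q = 2/(2 - 1) = 2.0
|y|^q = 7.7276^2.0 = 59.7158
f*(7.7276) = 59.7158 / 2.0 = 29.8579


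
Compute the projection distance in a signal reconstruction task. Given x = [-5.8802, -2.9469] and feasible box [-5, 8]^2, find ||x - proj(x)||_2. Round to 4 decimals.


Project each component onto [-5, 8].
clip(-5.8802) = -5.0, clip(-2.9469) = -2.9469
Projection = [-5.0, -2.9469]
Squared diffs: [0.7748, 0.0]
Distance = sqrt(0.7748) = 0.8802


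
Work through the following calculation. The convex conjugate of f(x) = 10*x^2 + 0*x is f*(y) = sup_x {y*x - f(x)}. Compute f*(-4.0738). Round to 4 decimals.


f*(y) = sup_x {y*x - a*x^2 - b*x} = sup_x {(y-b)*x - a*x^2}
FOC: (y - b) - 2a*x = 0 => x* = (y - b)/(2a)
x* = (-4.0738 - 0)/(2*10) = -0.2037
f*(-4.0738) = (y-b)^2/(4a) = (-4.0738 - 0)^2/(4*10)
= 16.5958/40 = 0.4149


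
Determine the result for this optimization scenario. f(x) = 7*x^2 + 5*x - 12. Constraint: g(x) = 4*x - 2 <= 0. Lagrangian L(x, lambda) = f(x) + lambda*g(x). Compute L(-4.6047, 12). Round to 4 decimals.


Step 1: Evaluate f(x).
f(-4.6047) = 7*(-4.6047)^2 + 5*(-4.6047) - 12 = 113.3993
Step 2: Evaluate g(x).
g(-4.6047) = 4*-4.6047 - 2 = -20.4188
Step 3: Compute Lagrangian.
L = 113.3993 + 12*-20.4188 = -131.6263


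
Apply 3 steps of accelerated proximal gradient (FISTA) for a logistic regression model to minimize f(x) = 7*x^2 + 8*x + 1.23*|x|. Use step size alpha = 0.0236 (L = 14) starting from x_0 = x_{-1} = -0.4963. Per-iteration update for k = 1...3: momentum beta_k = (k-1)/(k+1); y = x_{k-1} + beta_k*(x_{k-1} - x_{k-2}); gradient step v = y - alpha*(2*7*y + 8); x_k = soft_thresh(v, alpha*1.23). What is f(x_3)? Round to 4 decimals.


FISTA on f(x) = 7*x^2 + 8*x + 1.23*|x|
L = 14, alpha = 0.0236
Iteration 1: beta = 0.0, y = -0.4963 + 0.0*(-0.4963 + 0.4963) = -0.4963
  grad(y) = 1.0518, v = y - alpha*grad = -0.5211
  prox(v) = soft_thresh(-0.5211, 0.029) = -0.4921
Iteration 2: beta = 0.3333, y = -0.4921 + 0.3333*(-0.4921 + 0.4963) = -0.4907
  grad(y) = 1.1303, v = y - alpha*grad = -0.5174
  prox(v) = soft_thresh(-0.5174, 0.029) = -0.4883
Iteration 3: beta = 0.5, y = -0.4883 + 0.5*(-0.4883 + 0.4921) = -0.4865
  grad(y) = 1.1895, v = y - alpha*grad = -0.5145
  prox(v) = soft_thresh(-0.5145, 0.029) = -0.4855
f(x_3) = 7*(-0.4855)^2 + 8*(-0.4855) + 1.23*|-0.4855| = -1.6369


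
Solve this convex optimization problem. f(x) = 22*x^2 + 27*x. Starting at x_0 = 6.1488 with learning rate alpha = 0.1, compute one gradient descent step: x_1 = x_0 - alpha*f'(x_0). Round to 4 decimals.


We compute the gradient at x_0 and apply the update.
f'(x) = 44*x + 27
f'(6.1488) = 44*6.1488 + 27 = 297.5472
x_1 = 6.1488 - 0.1*297.5472 = -23.6059


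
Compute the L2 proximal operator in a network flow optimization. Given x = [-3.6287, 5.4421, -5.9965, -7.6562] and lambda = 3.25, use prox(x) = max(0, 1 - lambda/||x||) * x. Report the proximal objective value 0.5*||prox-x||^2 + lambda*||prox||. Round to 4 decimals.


Step 1: Compute ||x||.
||x|| = 11.72
Step 2: Compute scaling factor.
scale = max(0, 1 - 3.25/11.72) = 0.7227
Step 3: prox(x) = [-2.6225, 3.933, -4.3337, -5.5331]
||prox(x)|| = 8.47
Step 4: Proximal objective.
0.5*||prox-x||^2 = 5.2813
lambda*||prox|| = 27.5275
Total = 32.8089


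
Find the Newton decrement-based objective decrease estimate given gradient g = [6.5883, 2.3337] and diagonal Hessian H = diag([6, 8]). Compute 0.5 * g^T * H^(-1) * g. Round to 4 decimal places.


Step 1: H is diagonal, so H^(-1) * g = [1.0981, 0.2917].
Step 2: g^T H^(-1) g = sum_i g_i^2 / H_ii
  = (6.5883)^2/6 + (2.3337)^2/8
  = 7.2343 + 0.6808 = 7.9151
Step 3: Objective decrease = 0.5 * g^T H^(-1) g = 3.9575


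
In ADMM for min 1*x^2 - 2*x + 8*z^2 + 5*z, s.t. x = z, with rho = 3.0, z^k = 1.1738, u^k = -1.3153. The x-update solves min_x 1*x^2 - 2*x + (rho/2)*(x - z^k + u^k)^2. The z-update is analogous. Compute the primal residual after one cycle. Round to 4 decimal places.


ADMM iteration with rho = 3.0, z^k = 1.1738, u^k = -1.3153
Step 1: x-update.
Minimize 1*x^2 - 2*x + (3.0/2)*(x - 1.1738 - 1.3153)^2
FOC: (2*1 + 3.0)*x = 2 + 3.0*(1.1738 + 1.3153)
x^{k+1} = 1.8935
Step 2: z-update.
Minimize 8*z^2 + 5*z + (3.0/2)*(1.8935 - z - 1.3153)^2
FOC: (2*8 + 3.0)*z = -5 + 3.0*(1.8935 - 1.3153)
z^{k+1} = -0.1719
Step 3: u-update.
u^{k+1} = -1.3153 + 1.8935 + 0.1719 = 0.75
Step 4: Primal residual = |1.8935 + 0.1719| = 2.0653


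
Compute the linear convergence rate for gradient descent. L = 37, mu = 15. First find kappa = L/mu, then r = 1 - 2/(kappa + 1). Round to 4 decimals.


Step 1: Compute the condition number.
kappa = L/mu = 37/15 = 2.4667
Step 2: Compute the convergence rate.
r = 1 - 2/(kappa + 1) = 1 - 2*mu/(L + mu) = (L - mu)/(L + mu) = 22/52 = 0.4231


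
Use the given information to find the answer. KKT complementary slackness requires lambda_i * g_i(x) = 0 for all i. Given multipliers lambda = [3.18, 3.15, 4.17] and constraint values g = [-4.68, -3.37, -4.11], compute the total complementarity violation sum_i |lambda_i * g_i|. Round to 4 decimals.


KKT complementary slackness check:
lambda_1 * g_1 = 3.18 * -4.68 = -14.8824
lambda_2 * g_2 = 3.15 * -3.37 = -10.6155
lambda_3 * g_3 = 4.17 * -4.11 = -17.1387
Total violation = 14.8824 + 10.6155 + 17.1387 = 42.6366
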